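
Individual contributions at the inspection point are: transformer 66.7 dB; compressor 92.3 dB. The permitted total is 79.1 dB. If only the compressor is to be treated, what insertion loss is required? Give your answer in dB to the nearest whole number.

The untreated sources together contribute 10^(66.7/10) = 4.677e+06, i.e. 66.70 dB.
The limit corresponds to 10^(79.1/10) = 8.128e+07; subtracting the fixed part leaves 7.661e+07 for the compressor, i.e. 78.84 dB.
Required insertion loss = 92.3 − 78.84 = 13.46 dB.

13 dB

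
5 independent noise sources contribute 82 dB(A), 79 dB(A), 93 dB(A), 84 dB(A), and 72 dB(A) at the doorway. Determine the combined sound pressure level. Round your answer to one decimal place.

For uncorrelated sources the intensities add, so convert each level to linear form, sum, and take 10·log₁₀ of the total.
Σ 10^(L/10) = 10^(82/10) + 10^(79/10) + 10^(93/10) + 10^(84/10) + 10^(72/10) = 2.500e+09.
L_total = 10·log₁₀(2.500e+09) = 93.98 dB(A).

94.0 dB(A)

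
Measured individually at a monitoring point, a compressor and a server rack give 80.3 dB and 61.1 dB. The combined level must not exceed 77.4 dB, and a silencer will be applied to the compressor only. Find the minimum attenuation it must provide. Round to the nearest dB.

3 dB

The untreated sources together contribute 10^(61.1/10) = 1.288e+06, i.e. 61.10 dB.
To meet 77.4 dB overall, the treated compressor may contribute at most 10^(77.4/10) − 1.288e+06 = 5.367e+07, i.e. 77.30 dB.
Required insertion loss = 80.3 − 77.30 = 3.00 dB.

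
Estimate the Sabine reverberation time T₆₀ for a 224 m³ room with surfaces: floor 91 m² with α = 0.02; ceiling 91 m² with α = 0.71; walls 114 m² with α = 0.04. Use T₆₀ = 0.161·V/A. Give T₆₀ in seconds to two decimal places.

0.51 s

Summing Sᵢαᵢ: 91·0.02 + 91·0.71 + 114·0.04 = 70.99 m².
T₆₀ = 0.161 × 224 / 70.99 = 0.508 s.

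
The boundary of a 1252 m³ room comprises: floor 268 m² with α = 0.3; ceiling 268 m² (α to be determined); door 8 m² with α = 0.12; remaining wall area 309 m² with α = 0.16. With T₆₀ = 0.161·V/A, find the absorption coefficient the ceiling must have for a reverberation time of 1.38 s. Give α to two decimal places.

From T₆₀ = 0.161·V/A, the target T₆₀ = 1.38 s needs A = 0.161·1252/1.38 = 146.07 m².
Absorption from the other surfaces = 268·0.3 + 8·0.12 + 309·0.16 = 130.80 m², so the ceiling must supply 15.27 m² over 268 m².
α = 15.27/268 = 0.057.

0.06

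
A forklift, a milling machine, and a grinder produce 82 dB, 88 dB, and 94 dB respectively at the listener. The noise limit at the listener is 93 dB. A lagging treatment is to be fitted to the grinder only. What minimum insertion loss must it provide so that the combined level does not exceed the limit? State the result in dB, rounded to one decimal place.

3.2 dB

Fixed contribution from the other sources: Σ 10^(L/10) = 10^(82/10) + 10^(88/10) = 7.894e+08 (88.97 dB).
The limit corresponds to 10^(93/10) = 1.995e+09; subtracting the fixed part leaves 1.206e+09 for the grinder, i.e. 90.81 dB.
Required insertion loss = 94 − 90.81 = 3.19 dB.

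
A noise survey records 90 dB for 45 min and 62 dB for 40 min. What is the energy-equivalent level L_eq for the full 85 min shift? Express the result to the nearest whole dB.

87 dB

The energy average is taken in the linear domain: L_eq = 10·log₁₀[(Σ tᵢ·10^(Lᵢ/10))/T], T = 85 min.
Σ tᵢ·10^(Lᵢ/10) = 45·10^(90/10) + 40·10^(62/10) = 4.506e+10.
L_eq = 10·log₁₀(4.506e+10/85) = 87.24 dB.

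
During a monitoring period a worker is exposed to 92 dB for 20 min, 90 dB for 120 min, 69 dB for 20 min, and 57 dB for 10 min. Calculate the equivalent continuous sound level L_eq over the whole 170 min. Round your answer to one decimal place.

89.5 dB

The energy average is taken in the linear domain: L_eq = 10·log₁₀[(Σ tᵢ·10^(Lᵢ/10))/T], T = 170 min.
Σ tᵢ·10^(Lᵢ/10) = 20·10^(92/10) + 120·10^(90/10) + 20·10^(69/10) + 10·10^(57/10) = 1.519e+11.
L_eq = 10·log₁₀(1.519e+11/170) = 89.51 dB.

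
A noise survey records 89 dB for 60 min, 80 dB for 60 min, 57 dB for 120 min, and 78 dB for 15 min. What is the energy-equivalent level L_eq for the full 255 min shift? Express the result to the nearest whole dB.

The energy average is taken in the linear domain: L_eq = 10·log₁₀[(Σ tᵢ·10^(Lᵢ/10))/T], T = 255 min.
Σ tᵢ·10^(Lᵢ/10) = 60·10^(89/10) + 60·10^(80/10) + 120·10^(57/10) + 15·10^(78/10) = 5.467e+10.
L_eq = 10·log₁₀(5.467e+10/255) = 83.31 dB.

83 dB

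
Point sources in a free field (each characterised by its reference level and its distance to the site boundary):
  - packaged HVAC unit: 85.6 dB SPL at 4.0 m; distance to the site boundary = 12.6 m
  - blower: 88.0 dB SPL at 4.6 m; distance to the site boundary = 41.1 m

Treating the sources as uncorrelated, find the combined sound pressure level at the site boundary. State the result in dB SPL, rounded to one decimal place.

Apply inverse-square spreading to bring every level to the receiver, then sum 10^(L/10).
packaged HVAC unit: 85.6 − 20·log₁₀(12.6/4.0) = 85.6 − 9.97 = 75.63 dB SPL.
blower: 88.0 − 20·log₁₀(41.1/4.6) = 88.0 − 19.02 = 68.98 dB SPL.
Σ 10^(L/10) = 4.450e+07 → L_total = 10·log₁₀(4.450e+07) = 76.48 dB SPL.

76.5 dB SPL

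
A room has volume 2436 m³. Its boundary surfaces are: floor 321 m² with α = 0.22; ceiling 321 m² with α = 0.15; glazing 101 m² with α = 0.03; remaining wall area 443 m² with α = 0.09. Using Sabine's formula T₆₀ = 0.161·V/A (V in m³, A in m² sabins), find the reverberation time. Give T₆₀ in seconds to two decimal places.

Total absorption A = 321·0.22 + 321·0.15 + 101·0.03 + 443·0.09 = 161.67 m² sabins.
T₆₀ = 0.161·V/A = 0.161·2436/161.67 = 2.426 s.

2.43 s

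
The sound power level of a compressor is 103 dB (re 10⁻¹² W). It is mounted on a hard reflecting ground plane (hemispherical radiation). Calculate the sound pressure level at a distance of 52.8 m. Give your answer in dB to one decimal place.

Free-field hemispherical radiation: L_p = L_w − 10·log₁₀(2π·r²), r = 52.8 m.
2π·r² = 1.752e+04 m², 10·log₁₀ of that is 42.434 dB.
L_p = 103 − 42.434 = 60.57 dB.

60.6 dB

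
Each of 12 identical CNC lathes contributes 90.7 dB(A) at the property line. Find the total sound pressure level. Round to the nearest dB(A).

101 dB(A)

L_total = L₁ + 10·log₁₀ N for N identical incoherent sources.
L_total = 90.7 + 10·log₁₀(12) = 90.7 + 10.792 = 101.49 dB(A).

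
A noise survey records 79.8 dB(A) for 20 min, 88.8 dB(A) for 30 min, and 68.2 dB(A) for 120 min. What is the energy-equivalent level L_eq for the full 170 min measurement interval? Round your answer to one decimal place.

81.8 dB(A)

Weight each interval's intensity by its duration and average over T = 170 min:
Σ tᵢ·10^(Lᵢ/10) = 20·10^(79.8/10) + 30·10^(88.8/10) + 120·10^(68.2/10) = 2.546e+10.
L_eq = 10·log₁₀(2.546e+10/170) = 81.75 dB(A).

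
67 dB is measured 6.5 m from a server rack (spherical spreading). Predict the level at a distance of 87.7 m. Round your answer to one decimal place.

For a point source, L₂ = L₁ − 20·log₁₀(r₂/r₁).
L₂ = 67 − 20·log₁₀(87.7/6.5) = 67 − 22.602 = 44.40 dB.

44.4 dB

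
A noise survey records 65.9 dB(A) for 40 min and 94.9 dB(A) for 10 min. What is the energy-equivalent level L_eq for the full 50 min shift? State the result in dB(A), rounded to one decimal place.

Weight each interval's intensity by its duration and average over T = 50 min:
Σ tᵢ·10^(Lᵢ/10) = 40·10^(65.9/10) + 10·10^(94.9/10) = 3.106e+10.
L_eq = 10·log₁₀(3.106e+10/50) = 87.93 dB(A).

87.9 dB(A)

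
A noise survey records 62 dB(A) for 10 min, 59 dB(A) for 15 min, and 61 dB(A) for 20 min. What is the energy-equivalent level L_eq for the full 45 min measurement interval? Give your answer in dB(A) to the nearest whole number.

The energy average is taken in the linear domain: L_eq = 10·log₁₀[(Σ tᵢ·10^(Lᵢ/10))/T], T = 45 min.
Σ tᵢ·10^(Lᵢ/10) = 10·10^(62/10) + 15·10^(59/10) + 20·10^(61/10) = 5.294e+07.
L_eq = 10·log₁₀(5.294e+07/45) = 60.71 dB(A).

61 dB(A)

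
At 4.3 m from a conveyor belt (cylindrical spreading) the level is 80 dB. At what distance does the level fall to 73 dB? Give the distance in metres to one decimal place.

For a line source L₁ − L₂ = 10·log₁₀(r₂/r₁), so r₂ = r₁·10^((L₁−L₂)/10).
r₂ = 4.3·10^((80−73)/10) = 4.3·10^(7.0/10) = 21.55 m.

21.6 m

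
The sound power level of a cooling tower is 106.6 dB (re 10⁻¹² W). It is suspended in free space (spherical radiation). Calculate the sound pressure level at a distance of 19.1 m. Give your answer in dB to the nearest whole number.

70 dB

The power spreads over a sphere of area 4π·r², so L_p = L_w − 10·log₁₀(4π·r²).
4π·r² = 4584 m², 10·log₁₀ of that is 36.613 dB.
L_p = 106.6 − 36.613 = 69.99 dB.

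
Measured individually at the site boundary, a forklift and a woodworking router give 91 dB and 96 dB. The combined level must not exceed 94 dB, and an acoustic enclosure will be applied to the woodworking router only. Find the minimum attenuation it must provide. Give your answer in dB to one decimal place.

5.0 dB

The untreated sources together contribute 10^(91/10) = 1.259e+09, i.e. 91.00 dB.
To meet 94 dB overall, the treated woodworking router may contribute at most 10^(94/10) − 1.259e+09 = 1.253e+09, i.e. 90.98 dB.
So the woodworking router must be reduced from 96 to 90.98 dB: IL = 5.02 dB.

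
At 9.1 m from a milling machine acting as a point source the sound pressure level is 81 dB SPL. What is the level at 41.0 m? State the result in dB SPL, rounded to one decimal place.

Spherical spreading from a point source gives a 20·log₁₀(r₂/r₁) drop.
L₂ = 81 − 20·log₁₀(41.0/9.1) = 81 − 13.075 = 67.93 dB SPL.

67.9 dB SPL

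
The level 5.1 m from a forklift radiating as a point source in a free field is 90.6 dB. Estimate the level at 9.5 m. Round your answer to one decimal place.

Point-source attenuation: ΔL = 20·log₁₀(r₂/r₁) = 20·log₁₀(9.5/5.1) = 5.403 dB.
L₂ = 90.6 − 20·log₁₀(9.5/5.1) = 90.6 − 5.403 = 85.20 dB.

85.2 dB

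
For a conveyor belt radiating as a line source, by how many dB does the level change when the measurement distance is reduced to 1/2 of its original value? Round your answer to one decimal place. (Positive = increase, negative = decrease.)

+3.0 dB

A line source loses 3 dB per doubling of distance; generally ΔL = −10·log₁₀(r₂/r₁).
ΔL = −10·log₁₀(0.5) = +3.01 dB.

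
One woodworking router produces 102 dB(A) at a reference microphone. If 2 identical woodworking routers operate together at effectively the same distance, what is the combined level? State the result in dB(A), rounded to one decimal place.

105.0 dB(A)

With 2 equal, uncorrelated contributions the intensity is 2× that of one unit, giving a rise of 10·log₁₀ 2.
L_total = 102 + 10·log₁₀(2) = 102 + 3.010 = 105.01 dB(A).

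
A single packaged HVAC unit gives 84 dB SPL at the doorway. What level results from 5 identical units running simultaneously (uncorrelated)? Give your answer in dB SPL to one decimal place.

91.0 dB SPL

With 5 equal, uncorrelated contributions the intensity is 5× that of one unit, giving a rise of 10·log₁₀ 5.
L_total = 84 + 10·log₁₀(5) = 84 + 6.990 = 90.99 dB SPL.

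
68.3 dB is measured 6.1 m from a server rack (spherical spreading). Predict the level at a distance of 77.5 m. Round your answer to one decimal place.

Spherical spreading from a point source gives a 20·log₁₀(r₂/r₁) drop.
L₂ = 68.3 − 20·log₁₀(77.5/6.1) = 68.3 − 22.079 = 46.22 dB.

46.2 dB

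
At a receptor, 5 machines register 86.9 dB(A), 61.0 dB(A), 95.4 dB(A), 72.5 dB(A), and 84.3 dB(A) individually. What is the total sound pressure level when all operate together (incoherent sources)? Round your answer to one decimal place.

96.3 dB(A)

Incoherent sources combine by intensity addition: L_total = 10·log₁₀(Σ 10^(L_i/10)).
Σ 10^(L/10) = 10^(86.9/10) + 10^(61.0/10) + 10^(95.4/10) + 10^(72.5/10) + 10^(84.3/10) = 4.245e+09.
L_total = 10·log₁₀(4.245e+09) = 96.28 dB(A).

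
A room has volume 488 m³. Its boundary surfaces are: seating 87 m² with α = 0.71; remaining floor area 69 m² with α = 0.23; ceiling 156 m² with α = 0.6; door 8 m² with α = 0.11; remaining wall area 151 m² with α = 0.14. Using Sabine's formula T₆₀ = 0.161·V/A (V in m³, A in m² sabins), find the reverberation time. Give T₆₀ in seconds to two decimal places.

Total absorption A = 87·0.71 + 69·0.23 + 156·0.6 + 8·0.11 + 151·0.14 = 193.26 m² sabins.
T₆₀ = 0.161·V/A = 0.161·488/193.26 = 0.407 s.

0.41 s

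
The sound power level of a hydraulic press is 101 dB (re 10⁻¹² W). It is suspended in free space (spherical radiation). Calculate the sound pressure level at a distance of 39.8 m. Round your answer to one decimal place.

L_p = L_w − 10·log₁₀(4π·r²) with r = 39.8 m.
4π·r² = 1.991e+04 m², 10·log₁₀ of that is 42.990 dB.
L_p = 101 − 42.990 = 58.01 dB.

58.0 dB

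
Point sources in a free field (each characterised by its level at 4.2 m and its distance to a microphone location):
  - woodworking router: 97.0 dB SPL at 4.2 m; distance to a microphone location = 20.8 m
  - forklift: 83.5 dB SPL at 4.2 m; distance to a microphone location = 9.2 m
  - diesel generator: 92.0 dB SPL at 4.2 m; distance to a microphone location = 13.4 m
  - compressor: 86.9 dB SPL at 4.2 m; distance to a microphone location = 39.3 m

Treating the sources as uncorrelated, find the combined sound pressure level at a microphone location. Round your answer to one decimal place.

Propagate each source to the receiver with L = L_ref − 20·log₁₀(r/r_ref), then add intensities.
woodworking router: 97.0 − 20·log₁₀(20.8/4.2) = 97.0 − 13.90 = 83.10 dB SPL.
forklift: 83.5 − 20·log₁₀(9.2/4.2) = 83.5 − 6.81 = 76.69 dB SPL.
diesel generator: 92.0 − 20·log₁₀(13.4/4.2) = 92.0 − 10.08 = 81.92 dB SPL.
compressor: 86.9 − 20·log₁₀(39.3/4.2) = 86.9 − 19.42 = 67.48 dB SPL.
Σ 10^(L/10) = 4.123e+08 → L_total = 10·log₁₀(4.123e+08) = 86.15 dB SPL.

86.2 dB SPL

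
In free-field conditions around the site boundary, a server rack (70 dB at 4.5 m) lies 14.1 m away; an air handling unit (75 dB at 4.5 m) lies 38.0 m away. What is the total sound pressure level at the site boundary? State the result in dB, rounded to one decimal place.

First find each source's level at the receiver (point-source: −20·log₁₀(r/r_ref)), then combine on an intensity basis.
server rack: 70 − 20·log₁₀(14.1/4.5) = 70 − 9.92 = 60.08 dB.
air handling unit: 75 − 20·log₁₀(38.0/4.5) = 75 − 18.53 = 56.47 dB.
Σ 10^(L/10) = 1.462e+06 → L_total = 10·log₁₀(1.462e+06) = 61.65 dB.

61.6 dB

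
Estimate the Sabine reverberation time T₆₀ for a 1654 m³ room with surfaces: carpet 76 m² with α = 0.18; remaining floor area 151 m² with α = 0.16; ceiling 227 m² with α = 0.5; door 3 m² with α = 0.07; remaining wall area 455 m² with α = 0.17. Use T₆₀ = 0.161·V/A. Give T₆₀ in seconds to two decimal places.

1.16 s

Total absorption A = 76·0.18 + 151·0.16 + 227·0.5 + 3·0.07 + 455·0.17 = 228.90 m² sabins.
T₆₀ = 0.161 × 1654 / 228.90 = 1.163 s.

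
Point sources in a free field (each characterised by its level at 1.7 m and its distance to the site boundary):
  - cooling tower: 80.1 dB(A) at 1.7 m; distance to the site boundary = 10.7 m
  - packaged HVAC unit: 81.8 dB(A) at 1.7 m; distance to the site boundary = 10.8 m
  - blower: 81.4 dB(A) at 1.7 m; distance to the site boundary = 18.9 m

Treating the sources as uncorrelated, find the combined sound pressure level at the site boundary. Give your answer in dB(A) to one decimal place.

68.7 dB(A)

Propagate each source to the receiver with L = L_ref − 20·log₁₀(r/r_ref), then add intensities.
cooling tower: 80.1 − 20·log₁₀(10.7/1.7) = 80.1 − 15.98 = 64.12 dB(A).
packaged HVAC unit: 81.8 − 20·log₁₀(10.8/1.7) = 81.8 − 16.06 = 65.74 dB(A).
blower: 81.4 − 20·log₁₀(18.9/1.7) = 81.4 − 20.92 = 60.48 dB(A).
Σ 10^(L/10) = 7.450e+06 → L_total = 10·log₁₀(7.450e+06) = 68.72 dB(A).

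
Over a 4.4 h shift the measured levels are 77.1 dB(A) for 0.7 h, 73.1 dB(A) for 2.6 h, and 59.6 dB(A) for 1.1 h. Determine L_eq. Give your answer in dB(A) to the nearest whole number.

L_eq = 10·log₁₀[(1/T)·Σ tᵢ·10^(Lᵢ/10)] with T = 4.4 h.
Σ tᵢ·10^(Lᵢ/10) = 0.7·10^(77.1/10) + 2.6·10^(73.1/10) + 1.1·10^(59.6/10) = 8.999e+07.
L_eq = 10·log₁₀(8.999e+07/4.4) = 73.11 dB(A).

73 dB(A)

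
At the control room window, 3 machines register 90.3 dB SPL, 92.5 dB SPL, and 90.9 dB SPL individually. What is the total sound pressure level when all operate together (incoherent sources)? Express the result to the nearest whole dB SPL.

Incoherent sources combine by intensity addition: L_total = 10·log₁₀(Σ 10^(L_i/10)).
Σ 10^(L/10) = 10^(90.3/10) + 10^(92.5/10) + 10^(90.9/10) = 4.080e+09.
L_total = 10·log₁₀(4.080e+09) = 96.11 dB SPL.

96 dB SPL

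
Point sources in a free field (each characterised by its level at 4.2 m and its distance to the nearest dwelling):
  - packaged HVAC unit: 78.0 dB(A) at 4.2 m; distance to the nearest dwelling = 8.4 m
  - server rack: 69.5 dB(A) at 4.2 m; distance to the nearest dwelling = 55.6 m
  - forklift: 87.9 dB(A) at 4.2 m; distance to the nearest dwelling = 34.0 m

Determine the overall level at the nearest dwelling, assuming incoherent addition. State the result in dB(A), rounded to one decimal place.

74.0 dB(A)

Apply inverse-square spreading to bring every level to the receiver, then sum 10^(L/10).
packaged HVAC unit: 78.0 − 20·log₁₀(8.4/4.2) = 78.0 − 6.02 = 71.98 dB(A).
server rack: 69.5 − 20·log₁₀(55.6/4.2) = 69.5 − 22.44 = 47.06 dB(A).
forklift: 87.9 − 20·log₁₀(34.0/4.2) = 87.9 − 18.16 = 69.74 dB(A).
Σ 10^(L/10) = 2.523e+07 → L_total = 10·log₁₀(2.523e+07) = 74.02 dB(A).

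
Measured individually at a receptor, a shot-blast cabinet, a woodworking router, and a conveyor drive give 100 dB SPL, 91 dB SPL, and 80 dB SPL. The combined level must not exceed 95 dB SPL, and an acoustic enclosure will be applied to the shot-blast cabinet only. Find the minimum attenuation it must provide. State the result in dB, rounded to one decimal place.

The untreated sources together contribute 10^(91/10) + 10^(80/10) = 1.359e+09, i.e. 91.33 dB SPL.
The limit corresponds to 10^(95/10) = 3.162e+09; subtracting the fixed part leaves 1.803e+09 for the shot-blast cabinet, i.e. 92.56 dB SPL.
So the shot-blast cabinet must be reduced from 100 to 92.56 dB SPL: IL = 7.44 dB.

7.4 dB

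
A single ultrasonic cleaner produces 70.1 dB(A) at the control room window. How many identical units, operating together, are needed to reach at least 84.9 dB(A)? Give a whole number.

31

Need L₁ + 10·log₁₀ N ≥ 84.9, i.e. log₁₀ N ≥ 1.48.
N ≥ 10^(14.8/10) = 30.200, so N = 31.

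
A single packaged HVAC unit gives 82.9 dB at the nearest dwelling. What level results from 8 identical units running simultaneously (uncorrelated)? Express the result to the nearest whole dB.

N identical incoherent sources raise the level by 10·log₁₀ N.
L_total = 82.9 + 10·log₁₀(8) = 82.9 + 9.031 = 91.93 dB.

92 dB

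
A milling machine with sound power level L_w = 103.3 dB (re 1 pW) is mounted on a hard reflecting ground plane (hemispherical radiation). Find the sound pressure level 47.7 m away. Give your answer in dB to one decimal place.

61.7 dB

L_p = L_w − 10·log₁₀(2π·r²) with r = 47.7 m.
2π·r² = 1.43e+04 m², 10·log₁₀ of that is 41.552 dB.
L_p = 103.3 − 41.552 = 61.75 dB.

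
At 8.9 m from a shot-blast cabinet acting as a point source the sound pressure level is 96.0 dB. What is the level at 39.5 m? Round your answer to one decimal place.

83.1 dB

Point-source attenuation: ΔL = 20·log₁₀(r₂/r₁) = 20·log₁₀(39.5/8.9) = 12.944 dB.
L₂ = 96.0 − 20·log₁₀(39.5/8.9) = 96.0 − 12.944 = 83.06 dB.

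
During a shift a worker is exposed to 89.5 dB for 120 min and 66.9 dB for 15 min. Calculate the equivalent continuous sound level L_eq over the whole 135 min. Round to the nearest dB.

The energy average is taken in the linear domain: L_eq = 10·log₁₀[(Σ tᵢ·10^(Lᵢ/10))/T], T = 135 min.
Σ tᵢ·10^(Lᵢ/10) = 120·10^(89.5/10) + 15·10^(66.9/10) = 1.070e+11.
L_eq = 10·log₁₀(1.070e+11/135) = 88.99 dB.

89 dB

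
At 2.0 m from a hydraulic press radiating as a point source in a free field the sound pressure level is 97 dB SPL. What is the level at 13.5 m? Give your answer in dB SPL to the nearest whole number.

Point-source attenuation: ΔL = 20·log₁₀(r₂/r₁) = 20·log₁₀(13.5/2.0) = 16.586 dB.
L₂ = 97 − 20·log₁₀(13.5/2.0) = 97 − 16.586 = 80.41 dB SPL.

80 dB SPL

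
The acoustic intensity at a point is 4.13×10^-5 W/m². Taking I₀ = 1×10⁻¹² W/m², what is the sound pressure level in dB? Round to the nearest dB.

76 dB

L = 10·log₁₀(I/I₀) = 10·log₁₀(4.13×10^-5/10⁻¹²) = 10·log₁₀(4.13×10^7).
L = 10·(0.6160 + 7) = 76.16 dB.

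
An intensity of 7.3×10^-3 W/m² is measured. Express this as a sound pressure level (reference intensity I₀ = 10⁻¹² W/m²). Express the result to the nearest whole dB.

Dividing by I₀ shifts the exponent by 12: I/I₀ = 7.3×10^9.
L = 10·(0.8633 + 9) = 98.63 dB.

99 dB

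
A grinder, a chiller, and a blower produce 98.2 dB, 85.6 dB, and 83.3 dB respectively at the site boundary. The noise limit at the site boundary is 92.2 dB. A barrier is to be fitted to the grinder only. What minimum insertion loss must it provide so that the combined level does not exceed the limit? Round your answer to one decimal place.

Fixed contribution from the other sources: Σ 10^(L/10) = 10^(85.6/10) + 10^(83.3/10) = 5.769e+08 (87.61 dB).
To meet 92.2 dB overall, the treated grinder may contribute at most 10^(92.2/10) − 5.769e+08 = 1.083e+09, i.e. 90.35 dB.
Required insertion loss = 98.2 − 90.35 = 7.85 dB.

7.9 dB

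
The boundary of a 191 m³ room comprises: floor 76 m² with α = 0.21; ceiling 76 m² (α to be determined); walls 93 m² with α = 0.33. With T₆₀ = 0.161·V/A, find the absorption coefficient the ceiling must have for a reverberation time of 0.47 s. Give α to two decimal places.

0.25

Required total absorption A = 0.161·191/0.47 = 65.43 m².
Absorption from the other surfaces = 76·0.21 + 93·0.33 = 46.65 m², so the ceiling must supply 18.78 m² over 76 m².
α = 18.78/76 = 0.247.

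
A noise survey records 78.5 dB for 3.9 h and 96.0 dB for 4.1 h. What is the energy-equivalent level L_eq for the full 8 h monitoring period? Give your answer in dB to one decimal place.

93.2 dB

The energy average is taken in the linear domain: L_eq = 10·log₁₀[(Σ tᵢ·10^(Lᵢ/10))/T], T = 8 h.
Σ tᵢ·10^(Lᵢ/10) = 3.9·10^(78.5/10) + 4.1·10^(96.0/10) = 1.660e+10.
L_eq = 10·log₁₀(1.660e+10/8) = 93.17 dB.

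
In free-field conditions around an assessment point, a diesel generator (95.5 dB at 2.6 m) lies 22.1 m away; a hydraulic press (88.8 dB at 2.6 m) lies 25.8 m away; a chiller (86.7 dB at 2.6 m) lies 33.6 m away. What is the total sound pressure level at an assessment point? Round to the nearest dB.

78 dB

First find each source's level at the receiver (point-source: −20·log₁₀(r/r_ref)), then combine on an intensity basis.
diesel generator: 95.5 − 20·log₁₀(22.1/2.6) = 95.5 − 18.59 = 76.91 dB.
hydraulic press: 88.8 − 20·log₁₀(25.8/2.6) = 88.8 − 19.93 = 68.87 dB.
chiller: 86.7 − 20·log₁₀(33.6/2.6) = 86.7 − 22.23 = 64.47 dB.
Σ 10^(L/10) = 5.961e+07 → L_total = 10·log₁₀(5.961e+07) = 77.75 dB.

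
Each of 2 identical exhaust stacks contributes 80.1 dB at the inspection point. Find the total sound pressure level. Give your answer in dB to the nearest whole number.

83 dB

N identical incoherent sources raise the level by 10·log₁₀ N.
L_total = 80.1 + 10·log₁₀(2) = 80.1 + 3.010 = 83.11 dB.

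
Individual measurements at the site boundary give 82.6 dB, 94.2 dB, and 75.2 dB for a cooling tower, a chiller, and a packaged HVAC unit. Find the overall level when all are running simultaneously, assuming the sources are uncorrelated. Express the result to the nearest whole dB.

95 dB

Incoherent sources combine by intensity addition: L_total = 10·log₁₀(Σ 10^(L_i/10)).
Σ 10^(L/10) = 10^(82.6/10) + 10^(94.2/10) + 10^(75.2/10) = 2.845e+09.
L_total = 10·log₁₀(2.845e+09) = 94.54 dB.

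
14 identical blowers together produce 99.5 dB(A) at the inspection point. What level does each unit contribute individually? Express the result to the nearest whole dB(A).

For N identical incoherent sources L_total = L₁ + 10·log₁₀ N, so L₁ = 99.5 − 10·log₁₀(14) = 99.5 − 11.461.

88 dB(A)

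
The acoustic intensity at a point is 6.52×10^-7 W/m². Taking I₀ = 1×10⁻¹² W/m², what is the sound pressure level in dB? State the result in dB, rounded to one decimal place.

I/I₀ = 6.52×10^-7/10⁻¹² = 6.52×10^5, and L = 10·log₁₀(I/I₀).
L = 10·(0.8142 + 5) = 58.14 dB.

58.1 dB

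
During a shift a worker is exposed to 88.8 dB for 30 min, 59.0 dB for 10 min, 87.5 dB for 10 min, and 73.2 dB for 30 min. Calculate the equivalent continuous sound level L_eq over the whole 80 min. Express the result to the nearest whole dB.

86 dB

L_eq = 10·log₁₀[(1/T)·Σ tᵢ·10^(Lᵢ/10)] with T = 80 min.
Σ tᵢ·10^(Lᵢ/10) = 30·10^(88.8/10) + 10·10^(59.0/10) + 10·10^(87.5/10) + 30·10^(73.2/10) = 2.902e+10.
L_eq = 10·log₁₀(2.902e+10/80) = 85.60 dB.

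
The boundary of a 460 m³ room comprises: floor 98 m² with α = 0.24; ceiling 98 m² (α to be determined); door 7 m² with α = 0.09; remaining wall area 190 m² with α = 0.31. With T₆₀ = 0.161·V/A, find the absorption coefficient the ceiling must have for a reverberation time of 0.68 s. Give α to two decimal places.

0.26

From T₆₀ = 0.161·V/A, the target T₆₀ = 0.68 s needs A = 0.161·460/0.68 = 108.91 m².
Absorption from the other surfaces = 98·0.24 + 7·0.09 + 190·0.31 = 83.05 m², so the ceiling must supply 25.86 m² over 98 m².
α = 25.86/98 = 0.264.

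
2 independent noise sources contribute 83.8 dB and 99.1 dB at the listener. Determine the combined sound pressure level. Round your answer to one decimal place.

99.2 dB

For uncorrelated sources the intensities add, so convert each level to linear form, sum, and take 10·log₁₀ of the total.
Σ 10^(L/10) = 10^(83.8/10) + 10^(99.1/10) = 8.368e+09.
L_total = 10·log₁₀(8.368e+09) = 99.23 dB.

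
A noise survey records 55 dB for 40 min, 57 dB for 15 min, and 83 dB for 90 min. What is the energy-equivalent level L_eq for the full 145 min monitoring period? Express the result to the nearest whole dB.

81 dB

L_eq = 10·log₁₀[(1/T)·Σ tᵢ·10^(Lᵢ/10)] with T = 145 min.
Σ tᵢ·10^(Lᵢ/10) = 40·10^(55/10) + 15·10^(57/10) + 90·10^(83/10) = 1.798e+10.
L_eq = 10·log₁₀(1.798e+10/145) = 80.93 dB.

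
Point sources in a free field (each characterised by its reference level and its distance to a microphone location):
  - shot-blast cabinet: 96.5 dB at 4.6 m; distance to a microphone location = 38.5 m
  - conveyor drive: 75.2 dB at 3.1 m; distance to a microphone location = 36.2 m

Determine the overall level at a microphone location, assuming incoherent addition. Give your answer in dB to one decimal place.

78.1 dB

Apply inverse-square spreading to bring every level to the receiver, then sum 10^(L/10).
shot-blast cabinet: 96.5 − 20·log₁₀(38.5/4.6) = 96.5 − 18.45 = 78.05 dB.
conveyor drive: 75.2 − 20·log₁₀(36.2/3.1) = 75.2 − 21.35 = 53.85 dB.
Σ 10^(L/10) = 6.401e+07 → L_total = 10·log₁₀(6.401e+07) = 78.06 dB.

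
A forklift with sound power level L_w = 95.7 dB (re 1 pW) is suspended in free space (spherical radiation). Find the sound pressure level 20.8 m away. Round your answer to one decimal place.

The power spreads over a sphere of area 4π·r², so L_p = L_w − 10·log₁₀(4π·r²).
4π·r² = 5437 m², 10·log₁₀ of that is 37.353 dB.
L_p = 95.7 − 37.353 = 58.35 dB.

58.3 dB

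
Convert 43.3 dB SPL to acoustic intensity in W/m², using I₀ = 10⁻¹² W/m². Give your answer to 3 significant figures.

I/I₀ = 10^(43.3/10) = 2.138e+04, so I = 2.138e+04 × 10⁻¹² W/m².

2.14e-08 W/m²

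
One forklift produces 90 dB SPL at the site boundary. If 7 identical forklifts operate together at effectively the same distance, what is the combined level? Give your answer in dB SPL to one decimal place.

98.5 dB SPL

L_total = L₁ + 10·log₁₀ N for N identical incoherent sources.
L_total = 90 + 10·log₁₀(7) = 90 + 8.451 = 98.45 dB SPL.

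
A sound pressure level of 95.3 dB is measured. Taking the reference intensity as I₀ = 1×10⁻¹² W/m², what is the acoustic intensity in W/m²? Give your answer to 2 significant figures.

0.0034 W/m²

L = 10·log₁₀(I/I₀) ⇒ I = I₀·10^(L/10) = 10⁻¹² × 10^9.53.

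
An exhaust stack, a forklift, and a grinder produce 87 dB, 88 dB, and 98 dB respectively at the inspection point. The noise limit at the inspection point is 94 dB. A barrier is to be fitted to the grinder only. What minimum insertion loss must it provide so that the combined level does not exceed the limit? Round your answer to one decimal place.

6.6 dB

Everything except the grinder sums to 10^(87/10) + 10^(88/10) = 1.132e+09 in linear terms, 90.54 dB.
The limit corresponds to 10^(94/10) = 2.512e+09; subtracting the fixed part leaves 1.380e+09 for the grinder, i.e. 91.40 dB.
Required insertion loss = 98 − 91.40 = 6.60 dB.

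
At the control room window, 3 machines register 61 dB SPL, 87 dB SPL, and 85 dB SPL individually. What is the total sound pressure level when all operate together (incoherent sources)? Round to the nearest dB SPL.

For uncorrelated sources the intensities add, so convert each level to linear form, sum, and take 10·log₁₀ of the total.
Σ 10^(L/10) = 10^(61/10) + 10^(87/10) + 10^(85/10) = 8.187e+08.
L_total = 10·log₁₀(8.187e+08) = 89.13 dB SPL.

89 dB SPL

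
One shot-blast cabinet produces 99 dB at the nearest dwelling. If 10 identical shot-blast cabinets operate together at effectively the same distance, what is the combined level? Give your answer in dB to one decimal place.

109.0 dB

With 10 equal, uncorrelated contributions the intensity is 10× that of one unit, giving a rise of 10·log₁₀ 10.
L_total = 99 + 10·log₁₀(10) = 99 + 10.000 = 109.00 dB.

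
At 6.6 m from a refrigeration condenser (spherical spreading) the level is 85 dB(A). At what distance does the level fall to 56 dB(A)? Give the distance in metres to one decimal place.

186.0 m

Point-source spreading drops the level by 20·log₁₀(r₂/r₁); inverting, r₂/r₁ = 10^(ΔL/20).
r₂ = 6.6·10^((85−56)/20) = 6.6·10^(29.0/20) = 186.01 m.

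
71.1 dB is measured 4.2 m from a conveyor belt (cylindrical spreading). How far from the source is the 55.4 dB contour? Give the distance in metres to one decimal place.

Line-source spreading drops the level by 10·log₁₀(r₂/r₁); inverting, r₂/r₁ = 10^(ΔL/10).
r₂ = 4.2·10^((71.1−55.4)/10) = 4.2·10^(15.7/10) = 156.04 m.

156.0 m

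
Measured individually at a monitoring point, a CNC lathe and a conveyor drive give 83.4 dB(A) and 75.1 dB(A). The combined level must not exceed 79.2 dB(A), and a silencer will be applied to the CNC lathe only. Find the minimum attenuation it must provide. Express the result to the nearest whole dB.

6 dB

The untreated sources together contribute 10^(75.1/10) = 3.236e+07, i.e. 75.10 dB(A).
The limit corresponds to 10^(79.2/10) = 8.318e+07; subtracting the fixed part leaves 5.082e+07 for the CNC lathe, i.e. 77.06 dB(A).
So the CNC lathe must be reduced from 83.4 to 77.06 dB(A): IL = 6.34 dB.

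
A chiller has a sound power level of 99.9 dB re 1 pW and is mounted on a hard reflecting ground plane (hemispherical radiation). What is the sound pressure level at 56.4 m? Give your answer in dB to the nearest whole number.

L_p = L_w − 10·log₁₀(2π·r²) with r = 56.4 m.
2π·r² = 1.999e+04 m², 10·log₁₀ of that is 43.007 dB.
L_p = 99.9 − 43.007 = 56.89 dB.

57 dB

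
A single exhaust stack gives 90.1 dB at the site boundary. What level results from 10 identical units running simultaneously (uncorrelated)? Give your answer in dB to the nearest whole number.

100 dB

L_total = L₁ + 10·log₁₀ N for N identical incoherent sources.
L_total = 90.1 + 10·log₁₀(10) = 90.1 + 10.000 = 100.10 dB.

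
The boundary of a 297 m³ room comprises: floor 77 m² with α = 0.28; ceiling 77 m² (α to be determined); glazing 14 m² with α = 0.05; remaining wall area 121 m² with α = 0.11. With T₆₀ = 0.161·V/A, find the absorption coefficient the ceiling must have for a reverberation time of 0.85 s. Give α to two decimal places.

A = 0.161·V/T₆₀ = 0.161·297/0.85 = 56.26 m² sabins.
Absorption from the other surfaces = 77·0.28 + 14·0.05 + 121·0.11 = 35.57 m², so the ceiling must supply 20.69 m² over 77 m².
α = 20.69/77 = 0.269.

0.27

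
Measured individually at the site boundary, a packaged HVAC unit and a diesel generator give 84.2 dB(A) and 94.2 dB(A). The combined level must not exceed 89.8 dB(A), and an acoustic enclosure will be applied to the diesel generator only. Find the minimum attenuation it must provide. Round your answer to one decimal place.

5.8 dB

Everything except the diesel generator sums to 10^(84.2/10) = 2.630e+08 in linear terms, 84.20 dB(A).
The limit corresponds to 10^(89.8/10) = 9.550e+08; subtracting the fixed part leaves 6.920e+08 for the diesel generator, i.e. 88.40 dB(A).
Required insertion loss = 94.2 − 88.40 = 5.80 dB.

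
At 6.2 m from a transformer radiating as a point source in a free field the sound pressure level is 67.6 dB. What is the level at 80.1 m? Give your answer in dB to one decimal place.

45.4 dB

For a point source, L₂ = L₁ − 20·log₁₀(r₂/r₁).
L₂ = 67.6 − 20·log₁₀(80.1/6.2) = 67.6 − 22.225 = 45.38 dB.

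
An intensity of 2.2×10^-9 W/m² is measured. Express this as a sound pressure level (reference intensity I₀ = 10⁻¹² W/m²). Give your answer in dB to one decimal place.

33.4 dB

I/I₀ = 2.2×10^-9/10⁻¹² = 2.2×10^3, and L = 10·log₁₀(I/I₀).
L = 10·(0.3424 + 3) = 33.42 dB.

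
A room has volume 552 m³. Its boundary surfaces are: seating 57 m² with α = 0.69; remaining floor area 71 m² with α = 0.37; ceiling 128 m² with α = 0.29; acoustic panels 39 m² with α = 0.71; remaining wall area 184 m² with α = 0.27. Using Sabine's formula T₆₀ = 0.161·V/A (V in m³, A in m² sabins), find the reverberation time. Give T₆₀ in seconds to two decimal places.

Total absorption A = 57·0.69 + 71·0.37 + 128·0.29 + 39·0.71 + 184·0.27 = 180.09 m² sabins.
T₆₀ = 0.161 × 552 / 180.09 = 0.493 s.

0.49 s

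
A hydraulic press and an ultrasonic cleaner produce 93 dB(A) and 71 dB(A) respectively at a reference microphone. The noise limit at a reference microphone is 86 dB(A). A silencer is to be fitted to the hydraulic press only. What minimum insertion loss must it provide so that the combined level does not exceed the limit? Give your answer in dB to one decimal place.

7.1 dB

Fixed contribution from the other source: Σ 10^(L/10) = 10^(71/10) = 1.259e+07 (71.00 dB(A)).
To meet 86 dB(A) overall, the treated hydraulic press may contribute at most 10^(86/10) − 1.259e+07 = 3.855e+08, i.e. 85.86 dB(A).
So the hydraulic press must be reduced from 93 to 85.86 dB(A): IL = 7.14 dB.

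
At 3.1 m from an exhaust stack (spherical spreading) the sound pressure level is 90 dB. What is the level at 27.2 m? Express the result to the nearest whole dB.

Point-source attenuation: ΔL = 20·log₁₀(r₂/r₁) = 20·log₁₀(27.2/3.1) = 18.864 dB.
L₂ = 90 − 20·log₁₀(27.2/3.1) = 90 − 18.864 = 71.14 dB.

71 dB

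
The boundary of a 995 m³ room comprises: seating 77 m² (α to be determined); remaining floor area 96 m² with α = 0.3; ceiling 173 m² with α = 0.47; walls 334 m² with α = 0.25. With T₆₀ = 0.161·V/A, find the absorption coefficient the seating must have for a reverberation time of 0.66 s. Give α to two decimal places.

A = 0.161·V/T₆₀ = 0.161·995/0.66 = 242.72 m² sabins.
Absorption from the other surfaces = 96·0.3 + 173·0.47 + 334·0.25 = 193.61 m², so the seating must supply 49.11 m² over 77 m².
α = 49.11/77 = 0.638.

0.64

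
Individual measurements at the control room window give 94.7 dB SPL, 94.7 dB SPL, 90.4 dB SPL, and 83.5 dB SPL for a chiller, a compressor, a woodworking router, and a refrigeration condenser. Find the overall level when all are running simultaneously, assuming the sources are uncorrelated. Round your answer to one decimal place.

98.6 dB SPL

For uncorrelated sources the intensities add, so convert each level to linear form, sum, and take 10·log₁₀ of the total.
Σ 10^(L/10) = 10^(94.7/10) + 10^(94.7/10) + 10^(90.4/10) + 10^(83.5/10) = 7.223e+09.
L_total = 10·log₁₀(7.223e+09) = 98.59 dB SPL.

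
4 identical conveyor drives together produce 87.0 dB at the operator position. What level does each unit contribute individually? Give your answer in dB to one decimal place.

81.0 dB

For N identical incoherent sources L_total = L₁ + 10·log₁₀ N, so L₁ = 87.0 − 10·log₁₀(4) = 87.0 − 6.021.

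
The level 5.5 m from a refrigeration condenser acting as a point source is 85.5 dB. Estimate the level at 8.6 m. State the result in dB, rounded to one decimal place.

Point-source attenuation: ΔL = 20·log₁₀(r₂/r₁) = 20·log₁₀(8.6/5.5) = 3.883 dB.
L₂ = 85.5 − 20·log₁₀(8.6/5.5) = 85.5 − 3.883 = 81.62 dB.

81.6 dB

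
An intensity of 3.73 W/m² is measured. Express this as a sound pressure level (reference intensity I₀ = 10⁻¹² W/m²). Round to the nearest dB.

126 dB

L = 10·log₁₀(I/I₀) = 10·log₁₀(3.73/10⁻¹²) = 10·log₁₀(3.73×10^12).
L = 10·(0.5717 + 12) = 125.72 dB.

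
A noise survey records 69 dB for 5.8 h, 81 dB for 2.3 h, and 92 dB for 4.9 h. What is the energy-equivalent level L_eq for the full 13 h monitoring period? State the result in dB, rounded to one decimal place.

87.9 dB

L_eq = 10·log₁₀[(1/T)·Σ tᵢ·10^(Lᵢ/10)] with T = 13 h.
Σ tᵢ·10^(Lᵢ/10) = 5.8·10^(69/10) + 2.3·10^(81/10) + 4.9·10^(92/10) = 8.102e+09.
L_eq = 10·log₁₀(8.102e+09/13) = 87.95 dB.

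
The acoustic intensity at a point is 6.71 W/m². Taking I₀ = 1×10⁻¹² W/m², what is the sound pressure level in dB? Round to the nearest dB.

128 dB

I/I₀ = 6.71/10⁻¹² = 6.71×10^12, and L = 10·log₁₀(I/I₀).
L = 10·(0.8267 + 12) = 128.27 dB.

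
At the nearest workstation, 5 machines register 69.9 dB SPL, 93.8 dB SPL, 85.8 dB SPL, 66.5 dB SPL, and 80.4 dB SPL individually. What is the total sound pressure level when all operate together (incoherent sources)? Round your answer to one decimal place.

Incoherent sources combine by intensity addition: L_total = 10·log₁₀(Σ 10^(L_i/10)).
Σ 10^(L/10) = 10^(69.9/10) + 10^(93.8/10) + 10^(85.8/10) + 10^(66.5/10) + 10^(80.4/10) = 2.903e+09.
L_total = 10·log₁₀(2.903e+09) = 94.63 dB SPL.

94.6 dB SPL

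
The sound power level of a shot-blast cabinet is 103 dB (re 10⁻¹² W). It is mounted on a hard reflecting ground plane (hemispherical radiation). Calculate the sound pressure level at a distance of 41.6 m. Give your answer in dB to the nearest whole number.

63 dB

The power spreads over a hemisphere of area 2π·r², so L_p = L_w − 10·log₁₀(2π·r²).
2π·r² = 1.087e+04 m², 10·log₁₀ of that is 40.364 dB.
L_p = 103 − 40.364 = 62.64 dB.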